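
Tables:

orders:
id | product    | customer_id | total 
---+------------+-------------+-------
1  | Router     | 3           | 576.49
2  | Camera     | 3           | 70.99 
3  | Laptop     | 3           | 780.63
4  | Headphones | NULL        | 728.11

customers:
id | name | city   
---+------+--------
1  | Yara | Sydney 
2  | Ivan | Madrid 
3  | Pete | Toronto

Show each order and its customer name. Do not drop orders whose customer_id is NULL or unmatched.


LEFT JOIN keeps every row from orders (the left table); where customer_id has no match in customers, the customer columns become NULL. Walk through each order:
  - order 1 (Router): customer_id=3 -> matches Pete
  - order 2 (Camera): customer_id=3 -> matches Pete
  - order 3 (Laptop): customer_id=3 -> matches Pete
  - order 4 (Headphones): customer_id=NULL, no match -> kept with NULL
All 4 rows appear; 1 has NULL customer.

SQL:
SELECT a.product, b.name AS customer
FROM orders a
LEFT JOIN customers b ON a.customer_id = b.id

Result:
product    | customer
-----------+---------
Router     | Pete    
Camera     | Pete    
Laptop     | Pete    
Headphones | NULL    


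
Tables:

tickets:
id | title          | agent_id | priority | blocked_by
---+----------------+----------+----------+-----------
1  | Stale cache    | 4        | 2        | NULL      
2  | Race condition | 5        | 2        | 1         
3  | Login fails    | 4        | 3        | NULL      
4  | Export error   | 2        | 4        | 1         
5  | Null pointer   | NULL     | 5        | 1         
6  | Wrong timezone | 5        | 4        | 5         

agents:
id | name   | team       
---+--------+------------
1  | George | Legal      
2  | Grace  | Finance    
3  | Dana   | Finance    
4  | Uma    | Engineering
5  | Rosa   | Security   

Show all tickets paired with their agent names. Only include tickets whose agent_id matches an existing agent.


INNER JOIN keeps only tickets rows whose agent_id matches an id in agents. Walk through each ticket:
  - ticket 1 (Stale cache): agent_id=4 -> matches Uma
  - ticket 2 (Race condition): agent_id=5 -> matches Rosa
  - ticket 3 (Login fails): agent_id=4 -> matches Uma
  - ticket 4 (Export error): agent_id=2 -> matches Grace
  - ticket 5 (Null pointer): agent_id=NULL, no match -> dropped
  - ticket 6 (Wrong timezone): agent_id=5 -> matches Rosa
So 1 of 6 rows is dropped.

SQL:
SELECT a.title, b.name AS agent
FROM tickets a
INNER JOIN agents b ON a.agent_id = b.id

Result:
title          | agent
---------------+------
Stale cache    | Uma  
Race condition | Rosa 
Login fails    | Uma  
Export error   | Grace
Wrong timezone | Rosa 


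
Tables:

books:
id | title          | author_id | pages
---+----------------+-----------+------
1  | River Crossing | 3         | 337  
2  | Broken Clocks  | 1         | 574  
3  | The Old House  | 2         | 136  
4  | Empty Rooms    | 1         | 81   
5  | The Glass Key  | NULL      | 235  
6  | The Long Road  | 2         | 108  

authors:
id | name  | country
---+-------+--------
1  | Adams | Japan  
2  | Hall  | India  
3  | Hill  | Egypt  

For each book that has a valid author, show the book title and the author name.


INNER JOIN keeps only books rows whose author_id matches an id in authors. Walk through each book:
  - book 1 (River Crossing): author_id=3 -> matches Hill
  - book 2 (Broken Clocks): author_id=1 -> matches Adams
  - book 3 (The Old House): author_id=2 -> matches Hall
  - book 4 (Empty Rooms): author_id=1 -> matches Adams
  - book 5 (The Glass Key): author_id=NULL, no match -> dropped
  - book 6 (The Long Road): author_id=2 -> matches Hall
So 1 of 6 rows is dropped.

SQL:
SELECT a.title, b.name AS author
FROM books a
INNER JOIN authors b ON a.author_id = b.id

Result:
title          | author
---------------+-------
River Crossing | Hill  
Broken Clocks  | Adams 
The Old House  | Hall  
Empty Rooms    | Adams 
The Long Road  | Hall  


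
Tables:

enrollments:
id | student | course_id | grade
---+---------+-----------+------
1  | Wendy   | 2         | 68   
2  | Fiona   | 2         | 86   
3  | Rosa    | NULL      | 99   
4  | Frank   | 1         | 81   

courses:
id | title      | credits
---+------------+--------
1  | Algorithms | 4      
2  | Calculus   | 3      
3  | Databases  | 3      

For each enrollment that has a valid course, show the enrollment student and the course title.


INNER JOIN keeps only enrollments rows whose course_id matches an id in courses. Walk through each enrollment:
  - enrollment 1 (Wendy): course_id=2 -> matches Calculus
  - enrollment 2 (Fiona): course_id=2 -> matches Calculus
  - enrollment 3 (Rosa): course_id=NULL, no match -> dropped
  - enrollment 4 (Frank): course_id=1 -> matches Algorithms
So 1 of 4 rows is dropped.

SQL:
SELECT a.student, b.title AS course
FROM enrollments a
INNER JOIN courses b ON a.course_id = b.id

Result:
student | course    
--------+-----------
Wendy   | Calculus  
Fiona   | Calculus  
Frank   | Algorithms


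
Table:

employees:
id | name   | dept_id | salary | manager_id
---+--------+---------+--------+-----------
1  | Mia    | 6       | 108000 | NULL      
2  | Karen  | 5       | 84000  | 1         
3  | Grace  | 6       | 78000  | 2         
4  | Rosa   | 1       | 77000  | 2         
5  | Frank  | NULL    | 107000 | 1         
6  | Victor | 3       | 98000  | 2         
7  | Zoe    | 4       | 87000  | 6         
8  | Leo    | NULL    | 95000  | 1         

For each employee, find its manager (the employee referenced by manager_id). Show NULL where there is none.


This is a self-join: employees is joined to a second copy of itself, matching each row's manager_id to another row's id. Use LEFT JOIN so rows with manager_id=NULL are kept.
  - employee 1 (Mia): manager_id=NULL -> NULL
  - employee 2 (Karen): manager_id=1 -> Mia
  - employee 3 (Grace): manager_id=2 -> Karen
  - employee 4 (Rosa): manager_id=2 -> Karen
  - employee 5 (Frank): manager_id=1 -> Mia
  - employee 6 (Victor): manager_id=2 -> Karen
  - employee 7 (Zoe): manager_id=6 -> Victor
  - employee 8 (Leo): manager_id=1 -> Mia

SQL:
SELECT a.name AS item, b.name AS manager
FROM employees a
LEFT JOIN employees b ON a.manager_id = b.id

Result:
item   | manager
-------+--------
Mia    | NULL   
Karen  | Mia    
Grace  | Karen  
Rosa   | Karen  
Frank  | Mia    
Victor | Karen  
Zoe    | Victor 
Leo    | Mia    


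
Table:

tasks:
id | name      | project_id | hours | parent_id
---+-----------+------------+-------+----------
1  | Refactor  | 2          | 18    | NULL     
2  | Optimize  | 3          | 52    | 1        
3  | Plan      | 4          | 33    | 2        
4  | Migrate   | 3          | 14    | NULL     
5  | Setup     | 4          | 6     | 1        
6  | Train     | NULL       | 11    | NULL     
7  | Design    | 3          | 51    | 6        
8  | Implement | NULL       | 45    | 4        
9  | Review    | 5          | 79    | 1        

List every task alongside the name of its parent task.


This is a self-join: tasks is joined to a second copy of itself, matching each row's parent_id to another row's id. Use LEFT JOIN so rows with parent_id=NULL are kept.
  - task 1 (Refactor): parent_id=NULL -> NULL
  - task 2 (Optimize): parent_id=1 -> Refactor
  - task 3 (Plan): parent_id=2 -> Optimize
  - task 4 (Migrate): parent_id=NULL -> NULL
  - task 5 (Setup): parent_id=1 -> Refactor
  - task 6 (Train): parent_id=NULL -> NULL
  - task 7 (Design): parent_id=6 -> Train
  - task 8 (Implement): parent_id=4 -> Migrate
  - task 9 (Review): parent_id=1 -> Refactor

SQL:
SELECT a.name AS item, b.name AS parent
FROM tasks a
LEFT JOIN tasks b ON a.parent_id = b.id

Result:
item      | parent  
----------+---------
Refactor  | NULL    
Optimize  | Refactor
Plan      | Optimize
Migrate   | NULL    
Setup     | Refactor
Train     | NULL    
Design    | Train   
Implement | Migrate 
Review    | Refactor


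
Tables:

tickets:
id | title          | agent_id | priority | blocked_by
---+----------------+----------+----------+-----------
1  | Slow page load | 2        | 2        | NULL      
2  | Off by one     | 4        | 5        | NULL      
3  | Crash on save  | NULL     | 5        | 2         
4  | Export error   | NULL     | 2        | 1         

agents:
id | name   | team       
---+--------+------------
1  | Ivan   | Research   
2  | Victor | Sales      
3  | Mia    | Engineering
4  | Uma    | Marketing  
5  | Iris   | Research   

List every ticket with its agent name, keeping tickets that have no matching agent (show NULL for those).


LEFT JOIN keeps every row from tickets (the left table); where agent_id has no match in agents, the agent columns become NULL. Walk through each ticket:
  - ticket 1 (Slow page load): agent_id=2 -> matches Victor
  - ticket 2 (Off by one): agent_id=4 -> matches Uma
  - ticket 3 (Crash on save): agent_id=NULL, no match -> kept with NULL
  - ticket 4 (Export error): agent_id=NULL, no match -> kept with NULL
All 4 rows appear; 2 have NULL agent.

SQL:
SELECT a.title, b.name AS agent
FROM tickets a
LEFT JOIN agents b ON a.agent_id = b.id

Result:
title          | agent 
---------------+-------
Slow page load | Victor
Off by one     | Uma   
Crash on save  | NULL  
Export error   | NULL  


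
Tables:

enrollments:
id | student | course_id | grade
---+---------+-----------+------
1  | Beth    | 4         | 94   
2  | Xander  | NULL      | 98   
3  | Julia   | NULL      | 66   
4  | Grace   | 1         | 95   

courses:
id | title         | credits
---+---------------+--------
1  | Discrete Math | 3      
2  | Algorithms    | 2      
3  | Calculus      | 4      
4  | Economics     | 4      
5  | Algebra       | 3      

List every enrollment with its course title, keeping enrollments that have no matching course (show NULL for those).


LEFT JOIN keeps every row from enrollments (the left table); where course_id has no match in courses, the course columns become NULL. Walk through each enrollment:
  - enrollment 1 (Beth): course_id=4 -> matches Economics
  - enrollment 2 (Xander): course_id=NULL, no match -> kept with NULL
  - enrollment 3 (Julia): course_id=NULL, no match -> kept with NULL
  - enrollment 4 (Grace): course_id=1 -> matches Discrete Math
All 4 rows appear; 2 have NULL course.

SQL:
SELECT a.student, b.title AS course
FROM enrollments a
LEFT JOIN courses b ON a.course_id = b.id

Result:
student | course       
--------+--------------
Beth    | Economics    
Xander  | NULL         
Julia   | NULL         
Grace   | Discrete Math


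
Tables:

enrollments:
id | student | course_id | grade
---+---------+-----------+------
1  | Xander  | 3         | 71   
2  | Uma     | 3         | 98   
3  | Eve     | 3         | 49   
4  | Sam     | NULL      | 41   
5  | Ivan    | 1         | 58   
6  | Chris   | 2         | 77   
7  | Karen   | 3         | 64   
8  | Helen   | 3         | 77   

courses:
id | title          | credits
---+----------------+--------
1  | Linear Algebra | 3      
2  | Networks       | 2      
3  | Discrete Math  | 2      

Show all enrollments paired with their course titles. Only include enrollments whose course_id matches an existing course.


INNER JOIN keeps only enrollments rows whose course_id matches an id in courses. Walk through each enrollment:
  - enrollment 1 (Xander): course_id=3 -> matches Discrete Math
  - enrollment 2 (Uma): course_id=3 -> matches Discrete Math
  - enrollment 3 (Eve): course_id=3 -> matches Discrete Math
  - enrollment 4 (Sam): course_id=NULL, no match -> dropped
  - enrollment 5 (Ivan): course_id=1 -> matches Linear Algebra
  - enrollment 6 (Chris): course_id=2 -> matches Networks
  - enrollment 7 (Karen): course_id=3 -> matches Discrete Math
  - enrollment 8 (Helen): course_id=3 -> matches Discrete Math
So 1 of 8 rows is dropped.

SQL:
SELECT a.student, b.title AS course
FROM enrollments a
INNER JOIN courses b ON a.course_id = b.id

Result:
student | course        
--------+---------------
Xander  | Discrete Math 
Uma     | Discrete Math 
Eve     | Discrete Math 
Ivan    | Linear Algebra
Chris   | Networks      
Karen   | Discrete Math 
Helen   | Discrete Math 


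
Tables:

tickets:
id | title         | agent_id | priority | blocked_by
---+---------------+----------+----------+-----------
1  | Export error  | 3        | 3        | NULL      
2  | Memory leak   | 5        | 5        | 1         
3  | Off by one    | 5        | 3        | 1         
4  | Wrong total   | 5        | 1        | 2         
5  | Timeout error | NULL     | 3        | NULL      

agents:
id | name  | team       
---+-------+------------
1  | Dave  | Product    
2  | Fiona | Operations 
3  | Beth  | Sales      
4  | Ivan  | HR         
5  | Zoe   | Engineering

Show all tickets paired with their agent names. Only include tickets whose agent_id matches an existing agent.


INNER JOIN keeps only tickets rows whose agent_id matches an id in agents. Walk through each ticket:
  - ticket 1 (Export error): agent_id=3 -> matches Beth
  - ticket 2 (Memory leak): agent_id=5 -> matches Zoe
  - ticket 3 (Off by one): agent_id=5 -> matches Zoe
  - ticket 4 (Wrong total): agent_id=5 -> matches Zoe
  - ticket 5 (Timeout error): agent_id=NULL, no match -> dropped
So 1 of 5 rows is dropped.

SQL:
SELECT a.title, b.name AS agent
FROM tickets a
INNER JOIN agents b ON a.agent_id = b.id

Result:
title        | agent
-------------+------
Export error | Beth 
Memory leak  | Zoe  
Off by one   | Zoe  
Wrong total  | Zoe  


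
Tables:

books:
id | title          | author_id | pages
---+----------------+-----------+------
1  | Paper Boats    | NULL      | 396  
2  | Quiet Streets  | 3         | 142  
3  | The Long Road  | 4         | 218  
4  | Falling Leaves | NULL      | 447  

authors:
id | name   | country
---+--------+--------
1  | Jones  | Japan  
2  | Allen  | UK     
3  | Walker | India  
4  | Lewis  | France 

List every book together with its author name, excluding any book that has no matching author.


INNER JOIN keeps only books rows whose author_id matches an id in authors. Walk through each book:
  - book 1 (Paper Boats): author_id=NULL, no match -> dropped
  - book 2 (Quiet Streets): author_id=3 -> matches Walker
  - book 3 (The Long Road): author_id=4 -> matches Lewis
  - book 4 (Falling Leaves): author_id=NULL, no match -> dropped
So 2 of 4 rows are dropped.

SQL:
SELECT a.title, b.name AS author
FROM books a
INNER JOIN authors b ON a.author_id = b.id

Result:
title         | author
--------------+-------
Quiet Streets | Walker
The Long Road | Lewis 


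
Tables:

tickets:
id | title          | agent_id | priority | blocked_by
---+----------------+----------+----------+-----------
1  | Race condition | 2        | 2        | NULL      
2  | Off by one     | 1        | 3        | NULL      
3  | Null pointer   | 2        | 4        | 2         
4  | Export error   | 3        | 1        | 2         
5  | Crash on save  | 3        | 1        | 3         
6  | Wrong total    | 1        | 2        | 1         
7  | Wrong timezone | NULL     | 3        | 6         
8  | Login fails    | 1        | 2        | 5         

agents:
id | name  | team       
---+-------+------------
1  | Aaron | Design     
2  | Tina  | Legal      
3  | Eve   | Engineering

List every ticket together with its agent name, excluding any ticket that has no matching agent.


INNER JOIN keeps only tickets rows whose agent_id matches an id in agents. Walk through each ticket:
  - ticket 1 (Race condition): agent_id=2 -> matches Tina
  - ticket 2 (Off by one): agent_id=1 -> matches Aaron
  - ticket 3 (Null pointer): agent_id=2 -> matches Tina
  - ticket 4 (Export error): agent_id=3 -> matches Eve
  - ticket 5 (Crash on save): agent_id=3 -> matches Eve
  - ticket 6 (Wrong total): agent_id=1 -> matches Aaron
  - ticket 7 (Wrong timezone): agent_id=NULL, no match -> dropped
  - ticket 8 (Login fails): agent_id=1 -> matches Aaron
So 1 of 8 rows is dropped.

SQL:
SELECT a.title, b.name AS agent
FROM tickets a
INNER JOIN agents b ON a.agent_id = b.id

Result:
title          | agent
---------------+------
Race condition | Tina 
Off by one     | Aaron
Null pointer   | Tina 
Export error   | Eve  
Crash on save  | Eve  
Wrong total    | Aaron
Login fails    | Aaron


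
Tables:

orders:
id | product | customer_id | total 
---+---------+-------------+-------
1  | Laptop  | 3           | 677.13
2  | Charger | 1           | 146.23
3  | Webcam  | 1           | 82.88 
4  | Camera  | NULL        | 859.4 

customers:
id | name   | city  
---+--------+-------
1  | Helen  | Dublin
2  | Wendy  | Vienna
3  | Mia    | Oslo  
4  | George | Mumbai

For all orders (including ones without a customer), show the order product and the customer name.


LEFT JOIN keeps every row from orders (the left table); where customer_id has no match in customers, the customer columns become NULL. Walk through each order:
  - order 1 (Laptop): customer_id=3 -> matches Mia
  - order 2 (Charger): customer_id=1 -> matches Helen
  - order 3 (Webcam): customer_id=1 -> matches Helen
  - order 4 (Camera): customer_id=NULL, no match -> kept with NULL
All 4 rows appear; 1 has NULL customer.

SQL:
SELECT a.product, b.name AS customer
FROM orders a
LEFT JOIN customers b ON a.customer_id = b.id

Result:
product | customer
--------+---------
Laptop  | Mia     
Charger | Helen   
Webcam  | Helen   
Camera  | NULL    


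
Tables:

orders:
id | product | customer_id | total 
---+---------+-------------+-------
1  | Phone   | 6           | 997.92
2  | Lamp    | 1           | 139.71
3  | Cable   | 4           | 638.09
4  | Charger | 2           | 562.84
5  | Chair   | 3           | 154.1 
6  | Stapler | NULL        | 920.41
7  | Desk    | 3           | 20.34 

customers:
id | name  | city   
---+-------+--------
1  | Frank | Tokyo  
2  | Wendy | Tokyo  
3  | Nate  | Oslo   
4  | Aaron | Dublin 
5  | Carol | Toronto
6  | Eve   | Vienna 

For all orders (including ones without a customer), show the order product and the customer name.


LEFT JOIN keeps every row from orders (the left table); where customer_id has no match in customers, the customer columns become NULL. Walk through each order:
  - order 1 (Phone): customer_id=6 -> matches Eve
  - order 2 (Lamp): customer_id=1 -> matches Frank
  - order 3 (Cable): customer_id=4 -> matches Aaron
  - order 4 (Charger): customer_id=2 -> matches Wendy
  - order 5 (Chair): customer_id=3 -> matches Nate
  - order 6 (Stapler): customer_id=NULL, no match -> kept with NULL
  - order 7 (Desk): customer_id=3 -> matches Nate
All 7 rows appear; 1 has NULL customer.

SQL:
SELECT a.product, b.name AS customer
FROM orders a
LEFT JOIN customers b ON a.customer_id = b.id

Result:
product | customer
--------+---------
Phone   | Eve     
Lamp    | Frank   
Cable   | Aaron   
Charger | Wendy   
Chair   | Nate    
Stapler | NULL    
Desk    | Nate    


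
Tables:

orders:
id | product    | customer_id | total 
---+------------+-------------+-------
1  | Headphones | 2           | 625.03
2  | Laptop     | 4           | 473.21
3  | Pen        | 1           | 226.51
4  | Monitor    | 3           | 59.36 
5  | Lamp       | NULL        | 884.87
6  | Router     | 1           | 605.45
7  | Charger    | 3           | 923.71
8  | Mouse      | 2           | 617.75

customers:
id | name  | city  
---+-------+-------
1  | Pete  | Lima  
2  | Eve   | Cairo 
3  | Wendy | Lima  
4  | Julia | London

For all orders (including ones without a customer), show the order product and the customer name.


LEFT JOIN keeps every row from orders (the left table); where customer_id has no match in customers, the customer columns become NULL. Walk through each order:
  - order 1 (Headphones): customer_id=2 -> matches Eve
  - order 2 (Laptop): customer_id=4 -> matches Julia
  - order 3 (Pen): customer_id=1 -> matches Pete
  - order 4 (Monitor): customer_id=3 -> matches Wendy
  - order 5 (Lamp): customer_id=NULL, no match -> kept with NULL
  - order 6 (Router): customer_id=1 -> matches Pete
  - order 7 (Charger): customer_id=3 -> matches Wendy
  - order 8 (Mouse): customer_id=2 -> matches Eve
All 8 rows appear; 1 has NULL customer.

SQL:
SELECT a.product, b.name AS customer
FROM orders a
LEFT JOIN customers b ON a.customer_id = b.id

Result:
product    | customer
-----------+---------
Headphones | Eve     
Laptop     | Julia   
Pen        | Pete    
Monitor    | Wendy   
Lamp       | NULL    
Router     | Pete    
Charger    | Wendy   
Mouse      | Eve     


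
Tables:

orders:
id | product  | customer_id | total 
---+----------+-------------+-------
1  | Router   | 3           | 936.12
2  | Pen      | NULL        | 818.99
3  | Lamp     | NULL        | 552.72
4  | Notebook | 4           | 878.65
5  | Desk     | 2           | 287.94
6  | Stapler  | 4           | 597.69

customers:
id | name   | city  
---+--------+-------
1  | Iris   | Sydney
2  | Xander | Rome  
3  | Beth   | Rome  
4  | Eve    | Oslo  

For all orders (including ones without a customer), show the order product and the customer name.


LEFT JOIN keeps every row from orders (the left table); where customer_id has no match in customers, the customer columns become NULL. Walk through each order:
  - order 1 (Router): customer_id=3 -> matches Beth
  - order 2 (Pen): customer_id=NULL, no match -> kept with NULL
  - order 3 (Lamp): customer_id=NULL, no match -> kept with NULL
  - order 4 (Notebook): customer_id=4 -> matches Eve
  - order 5 (Desk): customer_id=2 -> matches Xander
  - order 6 (Stapler): customer_id=4 -> matches Eve
All 6 rows appear; 2 have NULL customer.

SQL:
SELECT a.product, b.name AS customer
FROM orders a
LEFT JOIN customers b ON a.customer_id = b.id

Result:
product  | customer
---------+---------
Router   | Beth    
Pen      | NULL    
Lamp     | NULL    
Notebook | Eve     
Desk     | Xander  
Stapler  | Eve     


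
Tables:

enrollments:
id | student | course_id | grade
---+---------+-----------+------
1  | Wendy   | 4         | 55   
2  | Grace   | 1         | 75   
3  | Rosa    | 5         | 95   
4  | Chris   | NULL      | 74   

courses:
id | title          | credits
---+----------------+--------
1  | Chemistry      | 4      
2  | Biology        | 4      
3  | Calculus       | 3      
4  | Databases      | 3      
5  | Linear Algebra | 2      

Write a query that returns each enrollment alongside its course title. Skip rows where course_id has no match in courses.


INNER JOIN keeps only enrollments rows whose course_id matches an id in courses. Walk through each enrollment:
  - enrollment 1 (Wendy): course_id=4 -> matches Databases
  - enrollment 2 (Grace): course_id=1 -> matches Chemistry
  - enrollment 3 (Rosa): course_id=5 -> matches Linear Algebra
  - enrollment 4 (Chris): course_id=NULL, no match -> dropped
So 1 of 4 rows is dropped.

SQL:
SELECT a.student, b.title AS course
FROM enrollments a
INNER JOIN courses b ON a.course_id = b.id

Result:
student | course        
--------+---------------
Wendy   | Databases     
Grace   | Chemistry     
Rosa    | Linear Algebra


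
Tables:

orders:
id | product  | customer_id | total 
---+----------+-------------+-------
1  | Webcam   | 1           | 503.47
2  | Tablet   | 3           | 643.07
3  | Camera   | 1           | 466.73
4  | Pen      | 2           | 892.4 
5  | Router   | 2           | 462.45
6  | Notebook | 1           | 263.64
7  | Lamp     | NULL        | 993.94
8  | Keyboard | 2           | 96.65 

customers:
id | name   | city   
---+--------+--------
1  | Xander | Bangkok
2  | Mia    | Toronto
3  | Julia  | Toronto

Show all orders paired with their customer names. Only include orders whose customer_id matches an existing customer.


INNER JOIN keeps only orders rows whose customer_id matches an id in customers. Walk through each order:
  - order 1 (Webcam): customer_id=1 -> matches Xander
  - order 2 (Tablet): customer_id=3 -> matches Julia
  - order 3 (Camera): customer_id=1 -> matches Xander
  - order 4 (Pen): customer_id=2 -> matches Mia
  - order 5 (Router): customer_id=2 -> matches Mia
  - order 6 (Notebook): customer_id=1 -> matches Xander
  - order 7 (Lamp): customer_id=NULL, no match -> dropped
  - order 8 (Keyboard): customer_id=2 -> matches Mia
So 1 of 8 rows is dropped.

SQL:
SELECT a.product, b.name AS customer
FROM orders a
INNER JOIN customers b ON a.customer_id = b.id

Result:
product  | customer
---------+---------
Webcam   | Xander  
Tablet   | Julia   
Camera   | Xander  
Pen      | Mia     
Router   | Mia     
Notebook | Xander  
Keyboard | Mia     


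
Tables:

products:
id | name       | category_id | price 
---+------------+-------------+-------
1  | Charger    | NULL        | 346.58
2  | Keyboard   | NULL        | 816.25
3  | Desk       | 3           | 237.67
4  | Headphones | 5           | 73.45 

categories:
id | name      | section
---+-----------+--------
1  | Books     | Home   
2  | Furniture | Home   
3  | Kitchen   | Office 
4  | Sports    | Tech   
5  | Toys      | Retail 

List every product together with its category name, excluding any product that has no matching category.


INNER JOIN keeps only products rows whose category_id matches an id in categories. Walk through each product:
  - product 1 (Charger): category_id=NULL, no match -> dropped
  - product 2 (Keyboard): category_id=NULL, no match -> dropped
  - product 3 (Desk): category_id=3 -> matches Kitchen
  - product 4 (Headphones): category_id=5 -> matches Toys
So 2 of 4 rows are dropped.

SQL:
SELECT a.name, b.name AS category
FROM products a
INNER JOIN categories b ON a.category_id = b.id

Result:
name       | category
-----------+---------
Desk       | Kitchen 
Headphones | Toys    


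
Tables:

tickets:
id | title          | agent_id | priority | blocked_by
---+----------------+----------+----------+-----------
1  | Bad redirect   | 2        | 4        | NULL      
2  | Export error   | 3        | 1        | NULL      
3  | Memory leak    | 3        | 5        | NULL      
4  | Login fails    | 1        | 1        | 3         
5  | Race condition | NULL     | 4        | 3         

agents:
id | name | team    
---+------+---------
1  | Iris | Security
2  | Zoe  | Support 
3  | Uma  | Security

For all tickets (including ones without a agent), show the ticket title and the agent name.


LEFT JOIN keeps every row from tickets (the left table); where agent_id has no match in agents, the agent columns become NULL. Walk through each ticket:
  - ticket 1 (Bad redirect): agent_id=2 -> matches Zoe
  - ticket 2 (Export error): agent_id=3 -> matches Uma
  - ticket 3 (Memory leak): agent_id=3 -> matches Uma
  - ticket 4 (Login fails): agent_id=1 -> matches Iris
  - ticket 5 (Race condition): agent_id=NULL, no match -> kept with NULL
All 5 rows appear; 1 has NULL agent.

SQL:
SELECT a.title, b.name AS agent
FROM tickets a
LEFT JOIN agents b ON a.agent_id = b.id

Result:
title          | agent
---------------+------
Bad redirect   | Zoe  
Export error   | Uma  
Memory leak    | Uma  
Login fails    | Iris 
Race condition | NULL 


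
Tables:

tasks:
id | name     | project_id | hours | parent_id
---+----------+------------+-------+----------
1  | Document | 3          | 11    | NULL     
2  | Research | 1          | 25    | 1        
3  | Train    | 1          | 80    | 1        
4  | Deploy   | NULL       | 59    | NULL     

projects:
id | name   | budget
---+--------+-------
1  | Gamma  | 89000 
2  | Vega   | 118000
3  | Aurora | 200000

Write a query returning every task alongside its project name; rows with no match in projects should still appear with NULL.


LEFT JOIN keeps every row from tasks (the left table); where project_id has no match in projects, the project columns become NULL. Walk through each task:
  - task 1 (Document): project_id=3 -> matches Aurora
  - task 2 (Research): project_id=1 -> matches Gamma
  - task 3 (Train): project_id=1 -> matches Gamma
  - task 4 (Deploy): project_id=NULL, no match -> kept with NULL
All 4 rows appear; 1 has NULL project.

SQL:
SELECT a.name, b.name AS project
FROM tasks a
LEFT JOIN projects b ON a.project_id = b.id

Result:
name     | project
---------+--------
Document | Aurora 
Research | Gamma  
Train    | Gamma  
Deploy   | NULL   


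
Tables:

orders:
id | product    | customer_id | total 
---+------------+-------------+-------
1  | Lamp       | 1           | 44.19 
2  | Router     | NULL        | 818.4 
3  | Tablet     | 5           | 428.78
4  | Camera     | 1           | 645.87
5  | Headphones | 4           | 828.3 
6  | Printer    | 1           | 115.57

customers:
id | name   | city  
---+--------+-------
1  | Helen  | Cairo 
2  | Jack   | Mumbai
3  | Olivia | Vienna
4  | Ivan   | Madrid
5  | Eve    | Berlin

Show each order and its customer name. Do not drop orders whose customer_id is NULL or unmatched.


LEFT JOIN keeps every row from orders (the left table); where customer_id has no match in customers, the customer columns become NULL. Walk through each order:
  - order 1 (Lamp): customer_id=1 -> matches Helen
  - order 2 (Router): customer_id=NULL, no match -> kept with NULL
  - order 3 (Tablet): customer_id=5 -> matches Eve
  - order 4 (Camera): customer_id=1 -> matches Helen
  - order 5 (Headphones): customer_id=4 -> matches Ivan
  - order 6 (Printer): customer_id=1 -> matches Helen
All 6 rows appear; 1 has NULL customer.

SQL:
SELECT a.product, b.name AS customer
FROM orders a
LEFT JOIN customers b ON a.customer_id = b.id

Result:
product    | customer
-----------+---------
Lamp       | Helen   
Router     | NULL    
Tablet     | Eve     
Camera     | Helen   
Headphones | Ivan    
Printer    | Helen   


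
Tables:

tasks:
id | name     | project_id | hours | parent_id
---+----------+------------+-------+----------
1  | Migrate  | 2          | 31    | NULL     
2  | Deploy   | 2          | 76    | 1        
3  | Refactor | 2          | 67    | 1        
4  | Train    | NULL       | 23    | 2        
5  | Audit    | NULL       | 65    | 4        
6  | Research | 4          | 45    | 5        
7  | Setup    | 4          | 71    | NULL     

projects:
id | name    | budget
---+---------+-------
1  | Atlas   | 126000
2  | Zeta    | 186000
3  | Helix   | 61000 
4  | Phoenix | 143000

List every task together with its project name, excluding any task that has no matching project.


INNER JOIN keeps only tasks rows whose project_id matches an id in projects. Walk through each task:
  - task 1 (Migrate): project_id=2 -> matches Zeta
  - task 2 (Deploy): project_id=2 -> matches Zeta
  - task 3 (Refactor): project_id=2 -> matches Zeta
  - task 4 (Train): project_id=NULL, no match -> dropped
  - task 5 (Audit): project_id=NULL, no match -> dropped
  - task 6 (Research): project_id=4 -> matches Phoenix
  - task 7 (Setup): project_id=4 -> matches Phoenix
So 2 of 7 rows are dropped.

SQL:
SELECT a.name, b.name AS project
FROM tasks a
INNER JOIN projects b ON a.project_id = b.id

Result:
name     | project
---------+--------
Migrate  | Zeta   
Deploy   | Zeta   
Refactor | Zeta   
Research | Phoenix
Setup    | Phoenix


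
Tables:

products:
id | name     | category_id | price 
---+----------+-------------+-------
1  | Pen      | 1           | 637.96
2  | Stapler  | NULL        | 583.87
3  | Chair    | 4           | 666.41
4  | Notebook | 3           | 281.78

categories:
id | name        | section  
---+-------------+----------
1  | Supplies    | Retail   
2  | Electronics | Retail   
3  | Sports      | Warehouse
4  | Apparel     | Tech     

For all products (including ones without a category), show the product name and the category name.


LEFT JOIN keeps every row from products (the left table); where category_id has no match in categories, the category columns become NULL. Walk through each product:
  - product 1 (Pen): category_id=1 -> matches Supplies
  - product 2 (Stapler): category_id=NULL, no match -> kept with NULL
  - product 3 (Chair): category_id=4 -> matches Apparel
  - product 4 (Notebook): category_id=3 -> matches Sports
All 4 rows appear; 1 has NULL category.

SQL:
SELECT a.name, b.name AS category
FROM products a
LEFT JOIN categories b ON a.category_id = b.id

Result:
name     | category
---------+---------
Pen      | Supplies
Stapler  | NULL    
Chair    | Apparel 
Notebook | Sports  


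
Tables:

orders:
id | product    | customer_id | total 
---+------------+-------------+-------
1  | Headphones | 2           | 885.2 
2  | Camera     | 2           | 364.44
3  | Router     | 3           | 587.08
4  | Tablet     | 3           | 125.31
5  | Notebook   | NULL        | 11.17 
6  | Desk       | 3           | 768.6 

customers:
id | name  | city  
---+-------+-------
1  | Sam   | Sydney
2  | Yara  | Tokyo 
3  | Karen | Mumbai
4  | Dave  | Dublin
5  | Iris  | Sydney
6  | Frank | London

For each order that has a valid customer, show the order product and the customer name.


INNER JOIN keeps only orders rows whose customer_id matches an id in customers. Walk through each order:
  - order 1 (Headphones): customer_id=2 -> matches Yara
  - order 2 (Camera): customer_id=2 -> matches Yara
  - order 3 (Router): customer_id=3 -> matches Karen
  - order 4 (Tablet): customer_id=3 -> matches Karen
  - order 5 (Notebook): customer_id=NULL, no match -> dropped
  - order 6 (Desk): customer_id=3 -> matches Karen
So 1 of 6 rows is dropped.

SQL:
SELECT a.product, b.name AS customer
FROM orders a
INNER JOIN customers b ON a.customer_id = b.id

Result:
product    | customer
-----------+---------
Headphones | Yara    
Camera     | Yara    
Router     | Karen   
Tablet     | Karen   
Desk       | Karen   


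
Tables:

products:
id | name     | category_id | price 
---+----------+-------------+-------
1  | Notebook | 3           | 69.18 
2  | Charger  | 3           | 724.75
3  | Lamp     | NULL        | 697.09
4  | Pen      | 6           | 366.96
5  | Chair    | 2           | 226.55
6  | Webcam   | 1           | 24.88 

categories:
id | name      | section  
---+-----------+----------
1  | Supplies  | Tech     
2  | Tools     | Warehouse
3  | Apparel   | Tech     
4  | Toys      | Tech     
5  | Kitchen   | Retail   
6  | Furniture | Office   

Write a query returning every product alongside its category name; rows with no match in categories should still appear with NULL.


LEFT JOIN keeps every row from products (the left table); where category_id has no match in categories, the category columns become NULL. Walk through each product:
  - product 1 (Notebook): category_id=3 -> matches Apparel
  - product 2 (Charger): category_id=3 -> matches Apparel
  - product 3 (Lamp): category_id=NULL, no match -> kept with NULL
  - product 4 (Pen): category_id=6 -> matches Furniture
  - product 5 (Chair): category_id=2 -> matches Tools
  - product 6 (Webcam): category_id=1 -> matches Supplies
All 6 rows appear; 1 has NULL category.

SQL:
SELECT a.name, b.name AS category
FROM products a
LEFT JOIN categories b ON a.category_id = b.id

Result:
name     | category 
---------+----------
Notebook | Apparel  
Charger  | Apparel  
Lamp     | NULL     
Pen      | Furniture
Chair    | Tools    
Webcam   | Supplies 


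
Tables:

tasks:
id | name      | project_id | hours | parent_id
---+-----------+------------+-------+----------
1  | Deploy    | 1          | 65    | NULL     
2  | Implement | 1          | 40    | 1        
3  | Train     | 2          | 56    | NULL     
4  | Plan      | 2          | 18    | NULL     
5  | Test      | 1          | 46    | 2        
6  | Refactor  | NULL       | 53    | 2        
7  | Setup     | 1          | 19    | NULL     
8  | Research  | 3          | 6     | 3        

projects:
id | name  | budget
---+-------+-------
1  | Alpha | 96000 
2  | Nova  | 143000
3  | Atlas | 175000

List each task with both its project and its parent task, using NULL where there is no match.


Two LEFT JOINs from the same base table tasks: one to projects via project_id, one to tasks itself via parent_id. Both are LEFT so every task is preserved.
Match against projects:
  - task 1 (Deploy): project_id=1 -> matches Alpha
  - task 2 (Implement): project_id=1 -> matches Alpha
  - task 3 (Train): project_id=2 -> matches Nova
  - task 4 (Plan): project_id=2 -> matches Nova
  - task 5 (Test): project_id=1 -> matches Alpha
  - task 6 (Refactor): project_id=NULL, no match -> kept with NULL
  - task 7 (Setup): project_id=1 -> matches Alpha
  - task 8 (Research): project_id=3 -> matches Atlas
Match against tasks (self):
  - task 1 (Deploy): parent_id=NULL -> NULL
  - task 2 (Implement): parent_id=1 -> Deploy
  - task 3 (Train): parent_id=NULL -> NULL
  - task 4 (Plan): parent_id=NULL -> NULL
  - task 5 (Test): parent_id=2 -> Implement
  - task 6 (Refactor): parent_id=2 -> Implement
  - task 7 (Setup): parent_id=NULL -> NULL
  - task 8 (Research): parent_id=3 -> Train

SQL:
SELECT a.name, b.name AS project, c.name AS parent
FROM tasks a
LEFT JOIN projects b ON a.project_id = b.id
LEFT JOIN tasks c ON a.parent_id = c.id

Result:
name      | project | parent   
----------+---------+----------
Deploy    | Alpha   | NULL     
Implement | Alpha   | Deploy   
Train     | Nova    | NULL     
Plan      | Nova    | NULL     
Test      | Alpha   | Implement
Refactor  | NULL    | Implement
Setup     | Alpha   | NULL     
Research  | Atlas   | Train    


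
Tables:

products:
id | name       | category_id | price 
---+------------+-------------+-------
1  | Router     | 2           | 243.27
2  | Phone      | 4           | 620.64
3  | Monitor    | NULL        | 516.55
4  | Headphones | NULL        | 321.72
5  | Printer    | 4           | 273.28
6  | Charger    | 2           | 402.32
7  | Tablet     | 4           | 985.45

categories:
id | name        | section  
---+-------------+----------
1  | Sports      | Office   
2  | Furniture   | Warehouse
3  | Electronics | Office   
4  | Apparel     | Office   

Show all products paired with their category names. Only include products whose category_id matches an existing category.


INNER JOIN keeps only products rows whose category_id matches an id in categories. Walk through each product:
  - product 1 (Router): category_id=2 -> matches Furniture
  - product 2 (Phone): category_id=4 -> matches Apparel
  - product 3 (Monitor): category_id=NULL, no match -> dropped
  - product 4 (Headphones): category_id=NULL, no match -> dropped
  - product 5 (Printer): category_id=4 -> matches Apparel
  - product 6 (Charger): category_id=2 -> matches Furniture
  - product 7 (Tablet): category_id=4 -> matches Apparel
So 2 of 7 rows are dropped.

SQL:
SELECT a.name, b.name AS category
FROM products a
INNER JOIN categories b ON a.category_id = b.id

Result:
name    | category 
--------+----------
Router  | Furniture
Phone   | Apparel  
Printer | Apparel  
Charger | Furniture
Tablet  | Apparel  


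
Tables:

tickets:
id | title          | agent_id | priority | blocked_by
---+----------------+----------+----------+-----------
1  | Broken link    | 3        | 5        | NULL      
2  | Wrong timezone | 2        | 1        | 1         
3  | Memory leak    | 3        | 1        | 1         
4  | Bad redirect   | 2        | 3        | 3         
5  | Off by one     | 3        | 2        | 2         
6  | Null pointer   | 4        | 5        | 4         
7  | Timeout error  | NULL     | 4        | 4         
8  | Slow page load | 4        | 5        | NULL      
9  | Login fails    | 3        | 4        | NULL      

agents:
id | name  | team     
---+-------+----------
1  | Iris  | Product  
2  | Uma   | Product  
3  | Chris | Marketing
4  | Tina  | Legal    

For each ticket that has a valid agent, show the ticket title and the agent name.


INNER JOIN keeps only tickets rows whose agent_id matches an id in agents. Walk through each ticket:
  - ticket 1 (Broken link): agent_id=3 -> matches Chris
  - ticket 2 (Wrong timezone): agent_id=2 -> matches Uma
  - ticket 3 (Memory leak): agent_id=3 -> matches Chris
  - ticket 4 (Bad redirect): agent_id=2 -> matches Uma
  - ticket 5 (Off by one): agent_id=3 -> matches Chris
  - ticket 6 (Null pointer): agent_id=4 -> matches Tina
  - ticket 7 (Timeout error): agent_id=NULL, no match -> dropped
  - ticket 8 (Slow page load): agent_id=4 -> matches Tina
  - ticket 9 (Login fails): agent_id=3 -> matches Chris
So 1 of 9 rows is dropped.

SQL:
SELECT a.title, b.name AS agent
FROM tickets a
INNER JOIN agents b ON a.agent_id = b.id

Result:
title          | agent
---------------+------
Broken link    | Chris
Wrong timezone | Uma  
Memory leak    | Chris
Bad redirect   | Uma  
Off by one     | Chris
Null pointer   | Tina 
Slow page load | Tina 
Login fails    | Chris
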